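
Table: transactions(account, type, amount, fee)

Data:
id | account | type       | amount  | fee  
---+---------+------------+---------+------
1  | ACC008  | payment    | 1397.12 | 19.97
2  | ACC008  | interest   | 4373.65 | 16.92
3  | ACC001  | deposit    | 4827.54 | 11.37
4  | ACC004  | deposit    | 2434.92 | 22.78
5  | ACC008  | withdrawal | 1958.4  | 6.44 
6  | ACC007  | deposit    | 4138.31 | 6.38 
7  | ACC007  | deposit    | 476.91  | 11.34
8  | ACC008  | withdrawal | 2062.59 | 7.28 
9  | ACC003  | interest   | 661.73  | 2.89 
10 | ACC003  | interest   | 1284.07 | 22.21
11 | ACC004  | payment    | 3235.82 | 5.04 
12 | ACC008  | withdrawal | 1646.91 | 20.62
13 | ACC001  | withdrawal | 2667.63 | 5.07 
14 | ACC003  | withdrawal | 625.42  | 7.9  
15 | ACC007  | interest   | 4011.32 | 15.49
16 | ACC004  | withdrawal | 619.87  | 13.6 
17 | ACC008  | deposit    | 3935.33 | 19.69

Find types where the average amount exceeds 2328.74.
SELECT type, AVG(amount)
FROM transactions
GROUP BY type
HAVING AVG(amount) > 2328.74

Result:
  deposit: avg=3162.60
  interest: avg=2582.69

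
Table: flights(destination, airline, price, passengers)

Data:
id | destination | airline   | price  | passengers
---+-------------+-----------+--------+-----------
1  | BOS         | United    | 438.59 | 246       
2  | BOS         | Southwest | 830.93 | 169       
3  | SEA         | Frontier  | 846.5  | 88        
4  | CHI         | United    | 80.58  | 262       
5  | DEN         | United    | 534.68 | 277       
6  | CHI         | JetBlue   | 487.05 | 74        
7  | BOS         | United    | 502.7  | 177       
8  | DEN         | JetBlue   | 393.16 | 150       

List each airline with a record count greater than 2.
SELECT airline, COUNT(*) as cnt
FROM flights
GROUP BY airline
HAVING COUNT(*) > 2

Result:
  United: 4

Note: HAVING filters groups after aggregation, WHERE filters rows before.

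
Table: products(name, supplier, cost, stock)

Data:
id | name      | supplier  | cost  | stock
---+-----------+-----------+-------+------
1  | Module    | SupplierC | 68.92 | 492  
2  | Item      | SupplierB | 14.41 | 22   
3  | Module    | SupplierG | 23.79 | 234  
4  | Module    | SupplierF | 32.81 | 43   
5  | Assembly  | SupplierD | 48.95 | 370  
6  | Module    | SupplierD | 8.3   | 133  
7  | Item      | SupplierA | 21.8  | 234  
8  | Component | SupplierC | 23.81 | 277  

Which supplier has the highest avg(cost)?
SELECT supplier, AVG(cost) as val
FROM products
GROUP BY supplier
ORDER BY val DESC
LIMIT 1

Result: SupplierC with avg(cost) = 46.37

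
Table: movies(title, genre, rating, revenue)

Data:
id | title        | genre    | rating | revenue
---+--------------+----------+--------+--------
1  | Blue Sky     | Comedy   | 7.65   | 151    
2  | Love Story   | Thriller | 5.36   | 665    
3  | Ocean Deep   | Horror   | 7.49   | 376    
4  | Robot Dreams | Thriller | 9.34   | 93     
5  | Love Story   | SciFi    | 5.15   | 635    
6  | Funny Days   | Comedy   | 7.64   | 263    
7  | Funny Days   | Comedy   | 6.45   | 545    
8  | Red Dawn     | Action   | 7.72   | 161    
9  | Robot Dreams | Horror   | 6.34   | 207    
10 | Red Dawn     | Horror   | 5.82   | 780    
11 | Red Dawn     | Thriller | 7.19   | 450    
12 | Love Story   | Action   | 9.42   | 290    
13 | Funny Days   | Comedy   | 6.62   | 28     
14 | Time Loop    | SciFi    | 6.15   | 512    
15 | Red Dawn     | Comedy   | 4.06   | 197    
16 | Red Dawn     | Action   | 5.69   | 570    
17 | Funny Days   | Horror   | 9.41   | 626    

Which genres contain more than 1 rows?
SELECT genre, COUNT(*) as cnt
FROM movies
GROUP BY genre
HAVING COUNT(*) > 1

Result:
  Action: 3
  Comedy: 5
  Horror: 4
  SciFi: 2
  Thriller: 3

Note: HAVING filters groups after aggregation, WHERE filters rows before.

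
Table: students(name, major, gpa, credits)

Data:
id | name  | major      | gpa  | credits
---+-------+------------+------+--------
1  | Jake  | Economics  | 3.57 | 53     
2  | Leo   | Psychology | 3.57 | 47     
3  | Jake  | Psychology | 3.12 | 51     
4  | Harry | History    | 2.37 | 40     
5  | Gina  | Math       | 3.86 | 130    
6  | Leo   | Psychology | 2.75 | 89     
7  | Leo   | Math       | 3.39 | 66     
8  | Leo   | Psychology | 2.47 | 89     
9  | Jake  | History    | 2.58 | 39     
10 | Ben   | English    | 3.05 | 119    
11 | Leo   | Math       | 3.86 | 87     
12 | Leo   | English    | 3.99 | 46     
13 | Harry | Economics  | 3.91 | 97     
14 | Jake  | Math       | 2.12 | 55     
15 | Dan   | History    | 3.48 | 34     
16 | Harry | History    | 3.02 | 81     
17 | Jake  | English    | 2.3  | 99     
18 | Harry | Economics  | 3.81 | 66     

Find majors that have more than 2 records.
SELECT major, COUNT(*) as cnt
FROM students
GROUP BY major
HAVING COUNT(*) > 2

Result:
  Economics: 3
  English: 3
  History: 4
  Math: 4
  Psychology: 4

Note: HAVING filters groups after aggregation, WHERE filters rows before.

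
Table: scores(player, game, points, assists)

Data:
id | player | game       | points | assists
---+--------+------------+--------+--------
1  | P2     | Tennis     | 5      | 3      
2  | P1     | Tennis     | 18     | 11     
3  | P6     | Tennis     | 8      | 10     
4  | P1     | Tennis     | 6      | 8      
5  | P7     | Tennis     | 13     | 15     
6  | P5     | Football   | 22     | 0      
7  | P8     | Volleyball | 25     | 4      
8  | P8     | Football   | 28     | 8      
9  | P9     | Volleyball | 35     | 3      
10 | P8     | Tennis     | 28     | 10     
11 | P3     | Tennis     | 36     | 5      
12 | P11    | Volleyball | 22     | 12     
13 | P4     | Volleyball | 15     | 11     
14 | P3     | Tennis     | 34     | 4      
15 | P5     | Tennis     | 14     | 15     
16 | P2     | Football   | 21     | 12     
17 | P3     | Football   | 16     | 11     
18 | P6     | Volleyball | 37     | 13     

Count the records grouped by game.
SELECT game, COUNT(*) as count
FROM scores
GROUP BY game

Result:
  Football: 4
  Tennis: 9
  Volleyball: 5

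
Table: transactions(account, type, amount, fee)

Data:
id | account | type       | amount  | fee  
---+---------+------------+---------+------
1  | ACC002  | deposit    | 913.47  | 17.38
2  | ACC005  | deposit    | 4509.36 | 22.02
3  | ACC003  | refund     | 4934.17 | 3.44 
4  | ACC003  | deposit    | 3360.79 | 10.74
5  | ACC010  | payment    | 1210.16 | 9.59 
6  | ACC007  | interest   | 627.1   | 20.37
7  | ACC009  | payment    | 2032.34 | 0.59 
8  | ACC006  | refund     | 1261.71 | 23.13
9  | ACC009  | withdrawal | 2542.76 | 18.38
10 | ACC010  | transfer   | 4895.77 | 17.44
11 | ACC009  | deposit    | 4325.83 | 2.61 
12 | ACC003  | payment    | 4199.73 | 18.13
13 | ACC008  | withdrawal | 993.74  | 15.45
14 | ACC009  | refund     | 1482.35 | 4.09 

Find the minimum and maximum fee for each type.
SELECT type, MIN(fee), MAX(fee)
FROM transactions
GROUP BY type

Result:
  deposit: min=2.61, max=22.02
  interest: min=20.37, max=20.37
  payment: min=0.59, max=18.13
  refund: min=3.44, max=23.13
  transfer: min=17.44, max=17.44
  withdrawal: min=15.45, max=18.38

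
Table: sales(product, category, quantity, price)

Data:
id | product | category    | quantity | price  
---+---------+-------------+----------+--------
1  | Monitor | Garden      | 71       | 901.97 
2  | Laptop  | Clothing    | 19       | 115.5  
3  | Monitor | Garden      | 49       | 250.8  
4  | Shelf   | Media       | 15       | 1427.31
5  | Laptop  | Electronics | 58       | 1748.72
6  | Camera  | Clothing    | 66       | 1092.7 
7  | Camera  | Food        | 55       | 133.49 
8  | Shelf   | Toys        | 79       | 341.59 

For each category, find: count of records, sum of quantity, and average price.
SELECT category,
       COUNT(*) as cnt,
       SUM(quantity) as total_quantity,
       AVG(price) as avg_price
FROM sales
GROUP BY category

Result:
  Clothing: 2 records, 85 total quantity, 604.10 avg price
  Electronics: 1 records, 58 total quantity, 1748.72 avg price
  Food: 1 records, 55 total quantity, 133.49 avg price
  Garden: 2 records, 120 total quantity, 576.39 avg price
  Media: 1 records, 15 total quantity, 1427.31 avg price
  Toys: 1 records, 79 total quantity, 341.59 avg price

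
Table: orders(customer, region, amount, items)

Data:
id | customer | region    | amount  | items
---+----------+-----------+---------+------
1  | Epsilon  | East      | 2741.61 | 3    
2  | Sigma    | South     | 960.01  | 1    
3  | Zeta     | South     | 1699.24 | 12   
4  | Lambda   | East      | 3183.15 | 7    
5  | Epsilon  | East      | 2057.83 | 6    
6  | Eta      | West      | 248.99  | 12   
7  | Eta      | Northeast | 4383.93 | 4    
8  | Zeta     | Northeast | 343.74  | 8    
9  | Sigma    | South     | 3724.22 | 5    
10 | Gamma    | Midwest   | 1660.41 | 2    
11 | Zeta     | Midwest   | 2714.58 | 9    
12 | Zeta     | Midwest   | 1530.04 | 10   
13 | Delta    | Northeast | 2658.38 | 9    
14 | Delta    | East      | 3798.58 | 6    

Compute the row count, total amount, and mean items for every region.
SELECT region,
       COUNT(*) as cnt,
       SUM(amount) as total_amount,
       AVG(items) as avg_items
FROM orders
GROUP BY region

Result:
  East: 4 records, 11781.17 total amount, 5.50 avg items
  Midwest: 3 records, 5905.03 total amount, 7.00 avg items
  Northeast: 3 records, 7386.05 total amount, 7.00 avg items
  South: 3 records, 6383.47 total amount, 6.00 avg items
  West: 1 records, 248.99 total amount, 12.00 avg items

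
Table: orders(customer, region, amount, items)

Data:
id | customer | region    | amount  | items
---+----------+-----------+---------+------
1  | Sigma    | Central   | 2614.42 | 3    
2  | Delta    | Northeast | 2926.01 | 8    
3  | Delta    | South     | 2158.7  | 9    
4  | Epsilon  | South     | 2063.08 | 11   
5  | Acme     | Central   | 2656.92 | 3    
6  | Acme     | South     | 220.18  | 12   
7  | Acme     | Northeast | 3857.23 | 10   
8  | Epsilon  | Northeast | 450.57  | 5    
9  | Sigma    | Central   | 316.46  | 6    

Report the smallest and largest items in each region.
SELECT region, MIN(items), MAX(items)
FROM orders
GROUP BY region

Result:
  Central: min=3, max=6
  Northeast: min=5, max=10
  South: min=9, max=12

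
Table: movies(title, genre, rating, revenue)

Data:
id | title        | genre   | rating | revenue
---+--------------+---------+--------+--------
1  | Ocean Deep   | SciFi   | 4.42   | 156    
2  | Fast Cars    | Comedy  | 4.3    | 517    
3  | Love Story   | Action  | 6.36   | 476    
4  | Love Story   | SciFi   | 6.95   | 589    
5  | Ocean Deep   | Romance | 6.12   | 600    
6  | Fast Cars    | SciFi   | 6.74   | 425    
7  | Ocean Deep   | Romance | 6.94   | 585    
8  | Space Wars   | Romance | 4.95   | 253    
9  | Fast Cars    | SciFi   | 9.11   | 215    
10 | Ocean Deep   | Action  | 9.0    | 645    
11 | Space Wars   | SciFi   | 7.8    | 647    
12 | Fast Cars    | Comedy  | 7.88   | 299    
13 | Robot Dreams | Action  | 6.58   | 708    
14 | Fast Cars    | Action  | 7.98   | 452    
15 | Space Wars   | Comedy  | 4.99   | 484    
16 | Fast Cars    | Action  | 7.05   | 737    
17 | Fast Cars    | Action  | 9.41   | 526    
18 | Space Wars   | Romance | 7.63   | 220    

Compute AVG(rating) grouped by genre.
SELECT genre, AVG(rating) as result
FROM movies
GROUP BY genre

Result:
  Action: 7.73
  Comedy: 5.72
  Romance: 6.41
  SciFi: 7.00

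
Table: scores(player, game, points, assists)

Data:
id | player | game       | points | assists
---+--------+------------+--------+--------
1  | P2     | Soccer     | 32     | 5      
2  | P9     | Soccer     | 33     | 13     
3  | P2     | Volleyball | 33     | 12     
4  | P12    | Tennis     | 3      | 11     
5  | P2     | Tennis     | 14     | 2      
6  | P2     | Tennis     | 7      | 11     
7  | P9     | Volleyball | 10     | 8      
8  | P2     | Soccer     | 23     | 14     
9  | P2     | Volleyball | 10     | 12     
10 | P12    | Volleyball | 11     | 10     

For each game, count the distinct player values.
SELECT game, COUNT(DISTINCT player)
FROM scores
GROUP BY game

Result:
  Soccer: 2 distinct
  Tennis: 2 distinct
  Volleyball: 3 distinct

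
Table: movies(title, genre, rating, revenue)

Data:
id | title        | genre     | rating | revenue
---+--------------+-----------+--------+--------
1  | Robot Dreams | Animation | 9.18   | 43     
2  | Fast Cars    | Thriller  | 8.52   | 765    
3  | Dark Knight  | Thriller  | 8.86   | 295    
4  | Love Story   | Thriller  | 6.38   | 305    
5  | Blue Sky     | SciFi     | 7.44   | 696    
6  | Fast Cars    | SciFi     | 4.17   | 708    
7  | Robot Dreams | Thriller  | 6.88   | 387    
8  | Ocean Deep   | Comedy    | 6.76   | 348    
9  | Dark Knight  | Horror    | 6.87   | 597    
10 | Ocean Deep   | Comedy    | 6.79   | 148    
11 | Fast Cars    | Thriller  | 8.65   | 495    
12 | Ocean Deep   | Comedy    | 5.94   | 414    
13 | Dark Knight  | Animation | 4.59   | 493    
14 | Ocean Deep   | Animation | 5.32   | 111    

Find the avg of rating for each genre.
SELECT genre, AVG(rating) as result
FROM movies
GROUP BY genre

Result:
  Animation: 6.36
  Comedy: 6.50
  Horror: 6.87
  SciFi: 5.81
  Thriller: 7.86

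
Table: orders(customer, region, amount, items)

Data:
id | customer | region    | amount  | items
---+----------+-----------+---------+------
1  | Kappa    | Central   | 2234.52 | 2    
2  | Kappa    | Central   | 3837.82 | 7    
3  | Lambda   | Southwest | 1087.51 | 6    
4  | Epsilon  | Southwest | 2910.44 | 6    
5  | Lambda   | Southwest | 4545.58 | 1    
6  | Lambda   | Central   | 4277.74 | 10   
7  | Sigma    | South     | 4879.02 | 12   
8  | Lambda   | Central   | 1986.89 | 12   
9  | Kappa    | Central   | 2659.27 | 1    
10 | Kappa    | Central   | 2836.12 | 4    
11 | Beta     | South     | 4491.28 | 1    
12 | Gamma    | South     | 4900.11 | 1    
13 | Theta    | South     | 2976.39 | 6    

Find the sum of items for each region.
SELECT region, SUM(items) as result
FROM orders
GROUP BY region

Result:
  Central: 36
  South: 20
  Southwest: 13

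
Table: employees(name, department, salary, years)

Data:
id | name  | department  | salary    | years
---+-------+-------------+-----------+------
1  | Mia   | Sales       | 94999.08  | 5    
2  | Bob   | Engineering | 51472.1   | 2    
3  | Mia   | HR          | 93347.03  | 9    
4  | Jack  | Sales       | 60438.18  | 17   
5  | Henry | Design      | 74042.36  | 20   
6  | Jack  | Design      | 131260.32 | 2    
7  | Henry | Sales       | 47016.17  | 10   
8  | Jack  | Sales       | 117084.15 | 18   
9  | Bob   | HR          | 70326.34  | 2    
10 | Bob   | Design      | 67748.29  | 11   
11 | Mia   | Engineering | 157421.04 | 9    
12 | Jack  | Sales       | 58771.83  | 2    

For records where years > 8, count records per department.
SELECT department, COUNT(*)
FROM employees
WHERE years > 8
GROUP BY department

Note: WHERE filters rows before grouping.

Result:
  Design: 2
  Engineering: 1
  HR: 1
  Sales: 3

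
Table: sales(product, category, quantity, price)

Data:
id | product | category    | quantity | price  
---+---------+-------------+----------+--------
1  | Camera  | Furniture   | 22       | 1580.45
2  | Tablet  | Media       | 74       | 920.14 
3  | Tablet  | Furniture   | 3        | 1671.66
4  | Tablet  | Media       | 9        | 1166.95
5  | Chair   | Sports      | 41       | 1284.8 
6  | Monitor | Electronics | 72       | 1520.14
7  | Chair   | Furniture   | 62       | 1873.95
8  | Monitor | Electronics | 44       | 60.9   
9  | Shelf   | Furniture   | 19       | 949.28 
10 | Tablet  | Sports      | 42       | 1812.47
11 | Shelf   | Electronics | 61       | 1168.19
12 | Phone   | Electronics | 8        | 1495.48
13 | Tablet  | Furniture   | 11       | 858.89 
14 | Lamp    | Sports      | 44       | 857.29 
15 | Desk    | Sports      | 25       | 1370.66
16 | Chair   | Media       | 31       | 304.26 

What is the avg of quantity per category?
SELECT category, AVG(quantity) as result
FROM sales
GROUP BY category

Result:
  Electronics: 46.25
  Furniture: 23.40
  Media: 38.00
  Sports: 38.00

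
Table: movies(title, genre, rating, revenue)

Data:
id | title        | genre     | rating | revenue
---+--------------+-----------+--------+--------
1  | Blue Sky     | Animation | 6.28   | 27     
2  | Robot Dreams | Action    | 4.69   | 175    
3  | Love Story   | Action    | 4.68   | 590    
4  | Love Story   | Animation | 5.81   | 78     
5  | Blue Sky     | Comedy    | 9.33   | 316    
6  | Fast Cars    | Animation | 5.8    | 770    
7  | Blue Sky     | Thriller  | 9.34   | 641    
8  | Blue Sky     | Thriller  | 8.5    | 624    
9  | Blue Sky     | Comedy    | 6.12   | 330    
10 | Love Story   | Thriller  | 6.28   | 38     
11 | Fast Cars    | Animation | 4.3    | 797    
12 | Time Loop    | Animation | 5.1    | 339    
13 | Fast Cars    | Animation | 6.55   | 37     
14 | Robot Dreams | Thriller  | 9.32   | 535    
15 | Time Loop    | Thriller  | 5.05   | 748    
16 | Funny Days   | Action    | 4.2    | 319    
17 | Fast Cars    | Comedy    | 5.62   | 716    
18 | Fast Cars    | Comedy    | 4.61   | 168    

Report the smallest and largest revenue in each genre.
SELECT genre, MIN(revenue), MAX(revenue)
FROM movies
GROUP BY genre

Result:
  Action: min=175, max=590
  Animation: min=27, max=797
  Comedy: min=168, max=716
  Thriller: min=38, max=748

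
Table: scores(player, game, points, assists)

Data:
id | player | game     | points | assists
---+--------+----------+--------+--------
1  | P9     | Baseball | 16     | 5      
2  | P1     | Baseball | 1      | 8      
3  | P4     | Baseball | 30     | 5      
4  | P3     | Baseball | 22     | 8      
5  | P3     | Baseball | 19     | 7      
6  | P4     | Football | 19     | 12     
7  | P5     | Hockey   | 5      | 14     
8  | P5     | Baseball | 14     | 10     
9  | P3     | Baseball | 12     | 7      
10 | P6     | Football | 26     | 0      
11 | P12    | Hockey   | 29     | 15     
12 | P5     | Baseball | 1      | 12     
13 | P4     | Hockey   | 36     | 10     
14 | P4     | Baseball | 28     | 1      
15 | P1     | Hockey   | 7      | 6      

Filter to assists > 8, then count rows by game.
SELECT game, COUNT(*)
FROM scores
WHERE assists > 8
GROUP BY game

Note: WHERE filters rows before grouping.

Result:
  Baseball: 2
  Football: 1
  Hockey: 3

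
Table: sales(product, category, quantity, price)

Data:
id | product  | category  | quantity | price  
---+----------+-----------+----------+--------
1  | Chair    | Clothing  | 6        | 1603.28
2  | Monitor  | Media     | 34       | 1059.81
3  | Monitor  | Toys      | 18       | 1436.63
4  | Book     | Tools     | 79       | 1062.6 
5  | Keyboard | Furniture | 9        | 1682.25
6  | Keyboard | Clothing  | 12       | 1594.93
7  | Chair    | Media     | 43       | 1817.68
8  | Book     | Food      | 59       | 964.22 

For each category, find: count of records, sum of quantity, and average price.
SELECT category,
       COUNT(*) as cnt,
       SUM(quantity) as total_quantity,
       AVG(price) as avg_price
FROM sales
GROUP BY category

Result:
  Clothing: 2 records, 18 total quantity, 1599.11 avg price
  Food: 1 records, 59 total quantity, 964.22 avg price
  Furniture: 1 records, 9 total quantity, 1682.25 avg price
  Media: 2 records, 77 total quantity, 1438.75 avg price
  Tools: 1 records, 79 total quantity, 1062.60 avg price
  Toys: 1 records, 18 total quantity, 1436.63 avg price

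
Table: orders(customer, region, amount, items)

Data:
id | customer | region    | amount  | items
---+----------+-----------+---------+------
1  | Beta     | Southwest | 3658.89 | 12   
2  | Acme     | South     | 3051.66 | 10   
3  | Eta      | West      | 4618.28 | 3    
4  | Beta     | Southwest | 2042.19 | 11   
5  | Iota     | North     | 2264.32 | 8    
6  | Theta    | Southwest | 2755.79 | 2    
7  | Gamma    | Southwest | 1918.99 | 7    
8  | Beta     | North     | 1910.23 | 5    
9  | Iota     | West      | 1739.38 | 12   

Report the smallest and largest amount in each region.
SELECT region, MIN(amount), MAX(amount)
FROM orders
GROUP BY region

Result:
  North: min=1910.23, max=2264.32
  South: min=3051.66, max=3051.66
  Southwest: min=1918.99, max=3658.89
  West: min=1739.38, max=4618.28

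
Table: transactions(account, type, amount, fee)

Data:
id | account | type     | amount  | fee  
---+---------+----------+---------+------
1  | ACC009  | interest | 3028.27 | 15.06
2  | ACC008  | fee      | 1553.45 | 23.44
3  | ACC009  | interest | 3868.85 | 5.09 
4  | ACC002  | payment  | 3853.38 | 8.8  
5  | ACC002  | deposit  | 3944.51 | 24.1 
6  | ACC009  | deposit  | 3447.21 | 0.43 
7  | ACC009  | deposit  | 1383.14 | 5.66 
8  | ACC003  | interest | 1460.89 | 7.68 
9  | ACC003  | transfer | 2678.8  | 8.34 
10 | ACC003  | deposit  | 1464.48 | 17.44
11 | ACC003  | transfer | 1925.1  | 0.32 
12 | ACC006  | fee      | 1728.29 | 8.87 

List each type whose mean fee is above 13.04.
SELECT type, AVG(fee)
FROM transactions
GROUP BY type
HAVING AVG(fee) > 13.04

Result:
  fee: avg=16.16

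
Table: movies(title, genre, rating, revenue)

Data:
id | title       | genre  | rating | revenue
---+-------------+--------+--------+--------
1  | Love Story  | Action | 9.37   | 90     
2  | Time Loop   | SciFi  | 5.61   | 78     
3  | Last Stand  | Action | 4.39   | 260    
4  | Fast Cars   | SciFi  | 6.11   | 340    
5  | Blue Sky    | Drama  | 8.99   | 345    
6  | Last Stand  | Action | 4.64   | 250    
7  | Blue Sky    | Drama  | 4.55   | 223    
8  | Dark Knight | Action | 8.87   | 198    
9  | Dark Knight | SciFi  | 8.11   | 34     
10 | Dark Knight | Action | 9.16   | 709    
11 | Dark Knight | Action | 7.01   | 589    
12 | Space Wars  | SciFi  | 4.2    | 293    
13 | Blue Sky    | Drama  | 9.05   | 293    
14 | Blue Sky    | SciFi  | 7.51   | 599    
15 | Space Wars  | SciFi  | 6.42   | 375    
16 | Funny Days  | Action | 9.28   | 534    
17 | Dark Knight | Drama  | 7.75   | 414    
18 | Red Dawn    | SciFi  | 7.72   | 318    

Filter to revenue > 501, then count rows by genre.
SELECT genre, COUNT(*)
FROM movies
WHERE revenue > 501
GROUP BY genre

Note: WHERE filters rows before grouping.

Result:
  Action: 3
  SciFi: 1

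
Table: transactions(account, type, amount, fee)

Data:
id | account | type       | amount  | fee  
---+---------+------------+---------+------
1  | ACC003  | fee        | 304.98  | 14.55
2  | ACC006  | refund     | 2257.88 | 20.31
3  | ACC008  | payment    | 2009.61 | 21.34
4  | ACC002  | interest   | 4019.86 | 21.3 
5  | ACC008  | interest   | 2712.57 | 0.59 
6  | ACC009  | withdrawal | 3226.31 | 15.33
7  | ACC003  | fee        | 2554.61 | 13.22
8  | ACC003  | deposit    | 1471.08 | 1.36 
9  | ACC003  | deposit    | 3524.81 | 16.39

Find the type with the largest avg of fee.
SELECT type, AVG(fee) as val
FROM transactions
GROUP BY type
ORDER BY val DESC
LIMIT 1

Result: payment with avg(fee) = 21.34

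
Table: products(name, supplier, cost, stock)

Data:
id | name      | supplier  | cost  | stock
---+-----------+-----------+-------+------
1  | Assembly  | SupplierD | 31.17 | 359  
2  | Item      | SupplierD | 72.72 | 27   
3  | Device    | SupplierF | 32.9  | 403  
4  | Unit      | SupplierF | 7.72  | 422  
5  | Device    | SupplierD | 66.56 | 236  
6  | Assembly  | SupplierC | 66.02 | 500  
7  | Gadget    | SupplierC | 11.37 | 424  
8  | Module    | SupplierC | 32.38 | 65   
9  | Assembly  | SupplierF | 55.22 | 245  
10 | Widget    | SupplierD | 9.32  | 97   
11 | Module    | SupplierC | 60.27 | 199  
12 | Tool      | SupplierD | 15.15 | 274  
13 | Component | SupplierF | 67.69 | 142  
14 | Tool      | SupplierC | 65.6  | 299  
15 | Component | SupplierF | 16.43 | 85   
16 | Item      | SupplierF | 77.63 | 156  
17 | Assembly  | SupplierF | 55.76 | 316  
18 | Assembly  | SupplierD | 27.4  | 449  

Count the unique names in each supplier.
SELECT supplier, COUNT(DISTINCT name)
FROM products
GROUP BY supplier

Result:
  SupplierC: 4 distinct
  SupplierD: 5 distinct
  SupplierF: 5 distinct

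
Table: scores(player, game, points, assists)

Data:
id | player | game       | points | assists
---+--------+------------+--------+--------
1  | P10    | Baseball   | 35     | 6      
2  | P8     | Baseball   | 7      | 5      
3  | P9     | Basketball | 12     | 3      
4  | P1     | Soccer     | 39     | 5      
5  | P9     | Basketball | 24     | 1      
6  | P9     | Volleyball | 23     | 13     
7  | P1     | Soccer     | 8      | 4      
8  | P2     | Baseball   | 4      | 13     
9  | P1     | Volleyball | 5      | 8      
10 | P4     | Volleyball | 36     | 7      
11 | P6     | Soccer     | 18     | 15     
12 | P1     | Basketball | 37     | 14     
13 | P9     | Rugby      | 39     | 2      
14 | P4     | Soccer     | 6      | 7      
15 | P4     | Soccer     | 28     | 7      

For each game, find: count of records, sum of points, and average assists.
SELECT game,
       COUNT(*) as cnt,
       SUM(points) as total_points,
       AVG(assists) as avg_assists
FROM scores
GROUP BY game

Result:
  Baseball: 3 records, 46 total points, 8.00 avg assists
  Basketball: 3 records, 73 total points, 6.00 avg assists
  Rugby: 1 records, 39 total points, 2.00 avg assists
  Soccer: 5 records, 99 total points, 7.60 avg assists
  Volleyball: 3 records, 64 total points, 9.33 avg assists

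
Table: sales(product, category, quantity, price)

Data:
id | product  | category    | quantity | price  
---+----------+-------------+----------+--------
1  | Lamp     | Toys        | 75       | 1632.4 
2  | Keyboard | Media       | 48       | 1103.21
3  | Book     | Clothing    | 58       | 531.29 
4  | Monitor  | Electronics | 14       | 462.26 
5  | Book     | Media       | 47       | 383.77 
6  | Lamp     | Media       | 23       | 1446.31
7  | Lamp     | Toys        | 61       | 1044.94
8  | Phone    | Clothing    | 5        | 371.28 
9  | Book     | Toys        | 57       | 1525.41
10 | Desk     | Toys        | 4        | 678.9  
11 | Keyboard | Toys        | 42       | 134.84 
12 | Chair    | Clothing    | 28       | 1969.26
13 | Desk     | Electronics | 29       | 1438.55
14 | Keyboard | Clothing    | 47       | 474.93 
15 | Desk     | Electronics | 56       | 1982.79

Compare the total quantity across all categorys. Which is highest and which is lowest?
SELECT category, SUM(quantity)
FROM sales
GROUP BY category
ORDER BY SUM(quantity)

All groups:
  Electronics: 99
  Media: 118
  Clothing: 138
  Toys: 239

Highest: Toys (239)
Lowest: Electronics (99)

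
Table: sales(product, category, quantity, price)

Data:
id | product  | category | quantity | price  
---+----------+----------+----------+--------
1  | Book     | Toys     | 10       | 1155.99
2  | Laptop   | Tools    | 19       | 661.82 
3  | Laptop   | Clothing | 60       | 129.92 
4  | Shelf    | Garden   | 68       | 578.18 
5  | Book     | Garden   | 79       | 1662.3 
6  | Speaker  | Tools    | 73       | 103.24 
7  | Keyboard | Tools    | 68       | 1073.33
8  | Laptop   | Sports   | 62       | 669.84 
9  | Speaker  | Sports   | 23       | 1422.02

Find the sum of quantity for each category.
SELECT category, SUM(quantity) as result
FROM sales
GROUP BY category

Result:
  Clothing: 60
  Garden: 147
  Sports: 85
  Tools: 160
  Toys: 10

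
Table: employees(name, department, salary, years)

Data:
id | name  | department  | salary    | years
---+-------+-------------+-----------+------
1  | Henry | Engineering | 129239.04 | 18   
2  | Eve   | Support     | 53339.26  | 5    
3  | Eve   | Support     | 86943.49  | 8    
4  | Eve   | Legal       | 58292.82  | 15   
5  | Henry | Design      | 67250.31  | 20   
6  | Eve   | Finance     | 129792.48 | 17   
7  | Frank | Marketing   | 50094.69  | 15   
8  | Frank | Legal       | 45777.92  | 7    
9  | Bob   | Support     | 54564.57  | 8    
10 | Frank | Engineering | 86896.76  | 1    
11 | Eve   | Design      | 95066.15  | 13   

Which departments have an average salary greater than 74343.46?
SELECT department, AVG(salary)
FROM employees
GROUP BY department
HAVING AVG(salary) > 74343.46

Result:
  Design: avg=81158.23
  Engineering: avg=108067.90
  Finance: avg=129792.48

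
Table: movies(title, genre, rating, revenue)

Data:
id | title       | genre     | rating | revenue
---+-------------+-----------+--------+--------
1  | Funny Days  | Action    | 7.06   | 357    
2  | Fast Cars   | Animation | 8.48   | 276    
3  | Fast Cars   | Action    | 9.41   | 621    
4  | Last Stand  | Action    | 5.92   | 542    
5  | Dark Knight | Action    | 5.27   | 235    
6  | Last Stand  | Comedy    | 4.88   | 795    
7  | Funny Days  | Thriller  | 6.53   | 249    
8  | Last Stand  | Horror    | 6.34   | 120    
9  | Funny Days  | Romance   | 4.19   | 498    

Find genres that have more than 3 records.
SELECT genre, COUNT(*) as cnt
FROM movies
GROUP BY genre
HAVING COUNT(*) > 3

Result:
  Action: 4

Note: HAVING filters groups after aggregation, WHERE filters rows before.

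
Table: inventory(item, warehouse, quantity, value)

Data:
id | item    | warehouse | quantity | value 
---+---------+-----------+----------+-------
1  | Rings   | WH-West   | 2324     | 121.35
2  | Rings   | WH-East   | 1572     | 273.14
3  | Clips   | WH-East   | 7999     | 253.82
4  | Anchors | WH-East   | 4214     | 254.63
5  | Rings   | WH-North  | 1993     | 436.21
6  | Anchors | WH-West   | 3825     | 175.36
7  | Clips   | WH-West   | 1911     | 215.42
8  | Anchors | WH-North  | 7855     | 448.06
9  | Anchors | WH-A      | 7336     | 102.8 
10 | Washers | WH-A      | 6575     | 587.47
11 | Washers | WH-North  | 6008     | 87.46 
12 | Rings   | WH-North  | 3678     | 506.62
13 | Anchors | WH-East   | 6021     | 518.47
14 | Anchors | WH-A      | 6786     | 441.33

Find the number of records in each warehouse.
SELECT warehouse, COUNT(*) as count
FROM inventory
GROUP BY warehouse

Result:
  WH-A: 3
  WH-East: 4
  WH-North: 4
  WH-West: 3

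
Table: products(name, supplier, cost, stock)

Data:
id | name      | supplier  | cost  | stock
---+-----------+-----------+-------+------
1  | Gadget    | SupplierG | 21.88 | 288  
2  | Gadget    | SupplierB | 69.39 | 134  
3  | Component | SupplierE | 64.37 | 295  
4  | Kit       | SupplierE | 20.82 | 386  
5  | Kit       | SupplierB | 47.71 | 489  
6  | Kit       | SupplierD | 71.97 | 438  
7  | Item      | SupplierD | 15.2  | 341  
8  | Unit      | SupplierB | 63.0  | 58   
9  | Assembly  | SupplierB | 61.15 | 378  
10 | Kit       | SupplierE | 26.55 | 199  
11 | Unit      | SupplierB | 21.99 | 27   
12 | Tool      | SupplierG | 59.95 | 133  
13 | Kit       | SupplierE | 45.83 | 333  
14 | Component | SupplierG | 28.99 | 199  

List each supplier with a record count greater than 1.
SELECT supplier, COUNT(*) as cnt
FROM products
GROUP BY supplier
HAVING COUNT(*) > 1

Result:
  SupplierB: 5
  SupplierD: 2
  SupplierE: 4
  SupplierG: 3

Note: HAVING filters groups after aggregation, WHERE filters rows before.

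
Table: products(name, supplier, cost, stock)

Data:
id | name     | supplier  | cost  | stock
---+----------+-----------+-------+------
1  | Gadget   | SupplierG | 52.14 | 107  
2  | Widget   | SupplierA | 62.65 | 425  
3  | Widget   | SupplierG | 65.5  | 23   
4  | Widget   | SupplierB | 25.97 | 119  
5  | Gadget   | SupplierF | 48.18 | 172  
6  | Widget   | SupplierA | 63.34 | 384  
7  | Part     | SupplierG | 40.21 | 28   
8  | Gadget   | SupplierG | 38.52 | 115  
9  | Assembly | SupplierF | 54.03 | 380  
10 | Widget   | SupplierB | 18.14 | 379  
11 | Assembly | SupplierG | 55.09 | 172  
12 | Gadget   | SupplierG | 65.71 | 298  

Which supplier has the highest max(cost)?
SELECT supplier, MAX(cost) as val
FROM products
GROUP BY supplier
ORDER BY val DESC
LIMIT 1

Result: SupplierG with max(cost) = 65.71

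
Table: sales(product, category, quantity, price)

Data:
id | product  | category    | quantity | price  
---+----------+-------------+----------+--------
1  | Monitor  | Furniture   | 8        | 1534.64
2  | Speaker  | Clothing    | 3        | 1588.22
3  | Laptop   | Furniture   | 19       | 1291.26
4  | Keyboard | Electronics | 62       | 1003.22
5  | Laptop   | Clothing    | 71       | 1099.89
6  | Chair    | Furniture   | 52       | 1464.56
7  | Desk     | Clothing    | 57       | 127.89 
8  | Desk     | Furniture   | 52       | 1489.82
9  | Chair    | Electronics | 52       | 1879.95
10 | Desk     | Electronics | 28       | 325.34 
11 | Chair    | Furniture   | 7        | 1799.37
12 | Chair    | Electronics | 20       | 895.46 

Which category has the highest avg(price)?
SELECT category, AVG(price) as val
FROM sales
GROUP BY category
ORDER BY val DESC
LIMIT 1

Result: Furniture with avg(price) = 1515.93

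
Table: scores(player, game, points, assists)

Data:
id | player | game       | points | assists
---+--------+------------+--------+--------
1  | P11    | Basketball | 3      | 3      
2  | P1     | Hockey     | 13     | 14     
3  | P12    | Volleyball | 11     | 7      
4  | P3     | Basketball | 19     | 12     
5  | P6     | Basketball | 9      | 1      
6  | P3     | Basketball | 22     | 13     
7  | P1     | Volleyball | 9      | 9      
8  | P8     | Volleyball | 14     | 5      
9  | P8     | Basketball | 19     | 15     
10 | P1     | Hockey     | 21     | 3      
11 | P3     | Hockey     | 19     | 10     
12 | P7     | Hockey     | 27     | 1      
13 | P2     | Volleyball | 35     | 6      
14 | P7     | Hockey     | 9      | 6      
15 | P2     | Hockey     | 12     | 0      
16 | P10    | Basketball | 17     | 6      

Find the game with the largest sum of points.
SELECT game, SUM(points) as val
FROM scores
GROUP BY game
ORDER BY val DESC
LIMIT 1

Result: Hockey with sum(points) = 101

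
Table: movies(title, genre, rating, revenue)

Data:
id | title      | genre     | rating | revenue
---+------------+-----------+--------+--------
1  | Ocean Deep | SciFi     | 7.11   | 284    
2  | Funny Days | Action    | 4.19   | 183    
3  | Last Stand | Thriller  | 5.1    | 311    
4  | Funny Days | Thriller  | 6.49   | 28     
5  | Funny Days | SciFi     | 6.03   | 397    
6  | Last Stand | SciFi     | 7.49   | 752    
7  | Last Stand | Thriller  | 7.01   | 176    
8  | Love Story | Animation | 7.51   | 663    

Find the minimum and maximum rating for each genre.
SELECT genre, MIN(rating), MAX(rating)
FROM movies
GROUP BY genre

Result:
  Action: min=4.19, max=4.19
  Animation: min=7.51, max=7.51
  SciFi: min=6.03, max=7.49
  Thriller: min=5.10, max=7.01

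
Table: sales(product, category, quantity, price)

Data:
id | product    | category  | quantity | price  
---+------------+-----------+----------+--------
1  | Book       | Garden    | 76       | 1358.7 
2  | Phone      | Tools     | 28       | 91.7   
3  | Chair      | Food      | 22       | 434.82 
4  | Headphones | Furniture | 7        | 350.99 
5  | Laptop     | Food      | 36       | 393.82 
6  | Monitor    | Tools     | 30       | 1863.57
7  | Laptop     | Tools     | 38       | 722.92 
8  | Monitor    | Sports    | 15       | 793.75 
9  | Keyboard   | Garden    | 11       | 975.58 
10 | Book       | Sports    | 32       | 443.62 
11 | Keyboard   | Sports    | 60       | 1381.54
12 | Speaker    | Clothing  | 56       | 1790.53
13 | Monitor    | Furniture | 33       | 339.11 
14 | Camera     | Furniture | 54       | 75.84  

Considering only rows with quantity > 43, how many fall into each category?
SELECT category, COUNT(*)
FROM sales
WHERE quantity > 43
GROUP BY category

Note: WHERE filters rows before grouping.

Result:
  Clothing: 1
  Furniture: 1
  Garden: 1
  Sports: 1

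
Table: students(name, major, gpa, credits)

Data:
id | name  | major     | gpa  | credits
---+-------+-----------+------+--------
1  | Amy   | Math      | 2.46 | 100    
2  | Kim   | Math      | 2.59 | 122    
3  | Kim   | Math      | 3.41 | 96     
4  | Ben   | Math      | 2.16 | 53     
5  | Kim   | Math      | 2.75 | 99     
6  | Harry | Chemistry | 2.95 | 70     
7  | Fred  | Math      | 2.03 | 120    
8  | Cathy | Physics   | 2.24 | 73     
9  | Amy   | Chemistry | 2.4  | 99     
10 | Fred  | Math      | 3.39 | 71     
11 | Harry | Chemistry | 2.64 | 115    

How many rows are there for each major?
SELECT major, COUNT(*) as count
FROM students
GROUP BY major

Result:
  Chemistry: 3
  Math: 7
  Physics: 1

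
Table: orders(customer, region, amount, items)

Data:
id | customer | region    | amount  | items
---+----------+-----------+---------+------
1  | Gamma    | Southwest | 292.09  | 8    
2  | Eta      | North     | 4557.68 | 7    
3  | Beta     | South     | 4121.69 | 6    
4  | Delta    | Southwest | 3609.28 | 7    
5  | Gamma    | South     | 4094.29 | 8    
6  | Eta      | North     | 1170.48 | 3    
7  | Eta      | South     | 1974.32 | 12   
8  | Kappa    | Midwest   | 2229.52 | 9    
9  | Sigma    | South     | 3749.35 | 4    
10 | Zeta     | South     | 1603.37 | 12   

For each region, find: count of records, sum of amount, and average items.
SELECT region,
       COUNT(*) as cnt,
       SUM(amount) as total_amount,
       AVG(items) as avg_items
FROM orders
GROUP BY region

Result:
  Midwest: 1 records, 2229.52 total amount, 9.00 avg items
  North: 2 records, 5728.16 total amount, 5.00 avg items
  South: 5 records, 15543.02 total amount, 8.40 avg items
  Southwest: 2 records, 3901.37 total amount, 7.50 avg items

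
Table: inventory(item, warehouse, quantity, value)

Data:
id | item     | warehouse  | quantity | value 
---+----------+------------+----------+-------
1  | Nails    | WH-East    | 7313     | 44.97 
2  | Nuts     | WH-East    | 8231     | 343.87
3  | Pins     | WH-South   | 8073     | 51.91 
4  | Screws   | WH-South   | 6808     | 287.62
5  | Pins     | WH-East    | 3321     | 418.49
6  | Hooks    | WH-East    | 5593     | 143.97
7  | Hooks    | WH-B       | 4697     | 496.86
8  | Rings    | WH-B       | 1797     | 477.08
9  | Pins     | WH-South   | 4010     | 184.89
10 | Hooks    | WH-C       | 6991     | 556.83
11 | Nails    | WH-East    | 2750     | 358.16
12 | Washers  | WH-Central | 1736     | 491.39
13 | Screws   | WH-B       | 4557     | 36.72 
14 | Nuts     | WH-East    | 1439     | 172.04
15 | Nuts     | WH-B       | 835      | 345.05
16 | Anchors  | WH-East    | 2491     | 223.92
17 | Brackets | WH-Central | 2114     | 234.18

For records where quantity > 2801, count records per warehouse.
SELECT warehouse, COUNT(*)
FROM inventory
WHERE quantity > 2801
GROUP BY warehouse

Note: WHERE filters rows before grouping.

Result:
  WH-B: 2
  WH-C: 1
  WH-East: 4
  WH-South: 3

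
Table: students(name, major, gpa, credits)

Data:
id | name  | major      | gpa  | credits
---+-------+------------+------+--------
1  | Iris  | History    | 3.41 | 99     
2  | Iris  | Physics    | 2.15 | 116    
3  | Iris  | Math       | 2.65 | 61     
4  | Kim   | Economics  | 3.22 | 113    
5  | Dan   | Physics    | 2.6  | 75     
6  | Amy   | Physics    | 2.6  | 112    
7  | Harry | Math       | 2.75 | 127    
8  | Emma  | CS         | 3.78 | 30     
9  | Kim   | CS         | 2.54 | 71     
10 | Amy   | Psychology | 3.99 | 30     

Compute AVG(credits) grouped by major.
SELECT major, AVG(credits) as result
FROM students
GROUP BY major

Result:
  CS: 50.50
  Economics: 113.00
  History: 99.00
  Math: 94.00
  Physics: 101.00
  Psychology: 30.00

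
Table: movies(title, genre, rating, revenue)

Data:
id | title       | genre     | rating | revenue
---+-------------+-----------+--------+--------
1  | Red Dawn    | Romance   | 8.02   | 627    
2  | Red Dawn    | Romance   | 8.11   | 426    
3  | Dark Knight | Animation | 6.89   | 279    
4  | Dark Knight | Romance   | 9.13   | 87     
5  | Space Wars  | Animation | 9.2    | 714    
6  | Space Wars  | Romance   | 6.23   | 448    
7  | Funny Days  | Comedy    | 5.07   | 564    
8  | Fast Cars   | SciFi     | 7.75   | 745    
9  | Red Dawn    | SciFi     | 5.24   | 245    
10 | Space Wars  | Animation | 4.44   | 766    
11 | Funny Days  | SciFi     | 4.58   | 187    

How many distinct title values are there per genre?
SELECT genre, COUNT(DISTINCT title)
FROM movies
GROUP BY genre

Result:
  Animation: 2 distinct
  Comedy: 1 distinct
  Romance: 3 distinct
  SciFi: 3 distinct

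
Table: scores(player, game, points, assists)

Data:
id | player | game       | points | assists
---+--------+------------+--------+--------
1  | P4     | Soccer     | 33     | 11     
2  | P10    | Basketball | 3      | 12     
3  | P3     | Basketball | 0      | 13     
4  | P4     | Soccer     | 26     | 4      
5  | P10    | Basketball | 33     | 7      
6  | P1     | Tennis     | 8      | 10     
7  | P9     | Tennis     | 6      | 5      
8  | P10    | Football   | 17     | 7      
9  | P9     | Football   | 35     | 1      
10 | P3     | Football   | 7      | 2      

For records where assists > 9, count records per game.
SELECT game, COUNT(*)
FROM scores
WHERE assists > 9
GROUP BY game

Note: WHERE filters rows before grouping.

Result:
  Basketball: 2
  Soccer: 1
  Tennis: 1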